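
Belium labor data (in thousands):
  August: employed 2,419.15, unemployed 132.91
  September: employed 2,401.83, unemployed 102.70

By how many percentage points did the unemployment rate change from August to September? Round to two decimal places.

August: labor force = 2,419.15 + 132.91 = 2,552.06; u = 132.91/2,552.06 = 5.21%.
September: labor force = 2,401.83 + 102.70 = 2,504.53; u = 102.70/2,504.53 = 4.10%.
Change = 4.10% − 5.21% = −1.11 pp.

The unemployment rate changed by −1.11 percentage points.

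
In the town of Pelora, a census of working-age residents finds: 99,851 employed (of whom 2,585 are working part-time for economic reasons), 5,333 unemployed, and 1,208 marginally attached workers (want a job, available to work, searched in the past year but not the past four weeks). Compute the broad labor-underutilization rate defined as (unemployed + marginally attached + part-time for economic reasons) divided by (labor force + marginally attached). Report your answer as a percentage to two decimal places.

Broad underutilization rate ≈ 8.58%.

Labor force = 99,851 + 5,333 = 105,184.
Numerator = 5,333 + 1,208 + 2,585 = 9,126.
Denominator = 105,184 + 1,208 = 106,392.
Broad rate = 9,126 / 106,392 = 8.58%.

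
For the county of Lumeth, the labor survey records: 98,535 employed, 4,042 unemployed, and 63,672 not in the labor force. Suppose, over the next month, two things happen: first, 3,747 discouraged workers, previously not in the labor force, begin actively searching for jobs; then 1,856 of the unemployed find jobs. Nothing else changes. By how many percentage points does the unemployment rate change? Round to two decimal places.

Initially, labor force = 98,535 + 4,042 = 102,577, so u = 4,042/102,577 = 3.94%.
After the first change, unemployed and labor force both rise by 3,747 → E = 98,535, U = 7,789, labor force = 106,324.
After the second change, unemployed falls and employed rises by 1,856; labor force unchanged → E = 100,391, U = 5,933, labor force = 106,324.
New unemployment rate = 5,933 / 106,324 = 5.58%.
Change = 5.58% − 3.94% = +1.64 percentage points.

The unemployment rate changes by +1.64 percentage points.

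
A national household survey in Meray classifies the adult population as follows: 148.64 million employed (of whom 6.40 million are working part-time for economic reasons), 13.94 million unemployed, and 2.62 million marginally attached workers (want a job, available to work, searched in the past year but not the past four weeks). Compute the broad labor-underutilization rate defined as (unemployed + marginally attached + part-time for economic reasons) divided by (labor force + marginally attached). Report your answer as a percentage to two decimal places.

Labor force = 148.64 + 13.94 = 162.58 million.
Numerator = 13.94 + 2.62 + 6.40 = 22.96 million.
Denominator = 162.58 + 2.62 = 165.20 million.
Broad rate = 22.96 / 165.20 = 13.90%.

Broad underutilization rate ≈ 13.90%.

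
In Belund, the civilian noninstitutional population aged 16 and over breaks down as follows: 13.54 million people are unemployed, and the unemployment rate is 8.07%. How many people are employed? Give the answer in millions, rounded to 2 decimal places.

About 154.24 million are employed.

Labor force = U / u = 13.54 / 0.0807 ≈ 167.78 million.
Employed = labor force − unemployed = 167.78 − 13.54 = 154.24 million.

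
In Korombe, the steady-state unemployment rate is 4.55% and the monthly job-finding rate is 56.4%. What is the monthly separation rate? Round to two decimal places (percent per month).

From u* = s/(s+f): s = u·f/(1−u).
s = 0.0455 × 56.4 / (1 − 0.0455) = 2.5662 / 0.9545 ≈ 2.69% per month.

Separation rate ≈ 2.69% per month.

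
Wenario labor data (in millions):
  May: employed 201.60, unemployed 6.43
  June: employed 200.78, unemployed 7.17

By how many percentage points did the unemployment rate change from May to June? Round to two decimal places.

May: labor force = 201.60 + 6.43 = 208.03; u = 6.43/208.03 = 3.09%.
June: labor force = 200.78 + 7.17 = 207.95; u = 7.17/207.95 = 3.45%.
Change = 3.45% − 3.09% = +0.36 pp.

The unemployment rate changed by +0.36 percentage points.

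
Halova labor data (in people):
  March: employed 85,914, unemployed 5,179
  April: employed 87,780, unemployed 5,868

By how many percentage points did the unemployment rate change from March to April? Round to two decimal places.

The unemployment rate changed by +0.58 percentage points.

March: labor force = 85,914 + 5,179 = 91,093; u = 5,179/91,093 = 5.69%.
April: labor force = 87,780 + 5,868 = 93,648; u = 5,868/93,648 = 6.27%.
Change = 6.27% − 5.69% = +0.58 pp.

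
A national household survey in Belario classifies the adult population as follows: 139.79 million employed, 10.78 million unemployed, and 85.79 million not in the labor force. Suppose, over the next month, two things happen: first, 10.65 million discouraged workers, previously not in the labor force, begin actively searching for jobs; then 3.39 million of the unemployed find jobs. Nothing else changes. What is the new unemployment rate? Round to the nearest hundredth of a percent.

Initially, labor force = 139.79 + 10.78 = 150.57 million, so u = 10.78/150.57 = 7.16%.
After the first change, unemployed and labor force both rise by 10.65 → E = 139.79, U = 21.43, labor force = 161.22 million.
After the second change, unemployed falls and employed rises by 3.39; labor force unchanged → E = 143.18, U = 18.04, labor force = 161.22 million.
New unemployment rate = 18.04 / 161.22 = 11.19%.

New unemployment rate ≈ 11.19%.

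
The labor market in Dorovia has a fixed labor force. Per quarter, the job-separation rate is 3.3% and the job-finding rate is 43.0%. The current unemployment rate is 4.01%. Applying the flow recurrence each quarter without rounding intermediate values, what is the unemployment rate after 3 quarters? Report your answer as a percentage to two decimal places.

With a fixed labor force, u_{t+1} = u_t + s·(1−u_t) − f·u_t = u_t·(1−s−f) + s.
Here 1−s−f = 0.537 and s = 0.033.
u_1 = 0.040100 × 0.537 + 0.033 = 0.054534.
u_2 = 0.054534 × 0.537 + 0.033 = 0.062285.
u_3 = 0.062285 × 0.537 + 0.033 = 0.066447.

Unemployment rate after three quarters ≈ 6.64%.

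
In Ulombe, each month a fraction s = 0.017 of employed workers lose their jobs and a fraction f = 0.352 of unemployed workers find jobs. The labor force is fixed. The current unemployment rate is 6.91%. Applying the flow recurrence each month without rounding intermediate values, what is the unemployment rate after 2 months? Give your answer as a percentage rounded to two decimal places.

With a fixed labor force, u_{t+1} = u_t + s·(1−u_t) − f·u_t = u_t·(1−s−f) + s.
Here 1−s−f = 0.631 and s = 0.017.
u_1 = 0.069100 × 0.631 + 0.017 = 0.060602.
u_2 = 0.060602 × 0.631 + 0.017 = 0.055240.

Unemployment rate after two months ≈ 5.52%.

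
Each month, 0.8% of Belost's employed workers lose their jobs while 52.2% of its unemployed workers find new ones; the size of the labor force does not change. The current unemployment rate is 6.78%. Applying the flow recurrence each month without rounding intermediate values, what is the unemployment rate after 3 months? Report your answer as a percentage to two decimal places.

Unemployment rate after three months ≈ 2.06%.

With a fixed labor force, u_{t+1} = u_t + s·(1−u_t) − f·u_t = u_t·(1−s−f) + s.
Here 1−s−f = 0.470 and s = 0.008.
u_1 = 0.067800 × 0.470 + 0.008 = 0.039866.
u_2 = 0.039866 × 0.470 + 0.008 = 0.026737.
u_3 = 0.026737 × 0.470 + 0.008 = 0.020566.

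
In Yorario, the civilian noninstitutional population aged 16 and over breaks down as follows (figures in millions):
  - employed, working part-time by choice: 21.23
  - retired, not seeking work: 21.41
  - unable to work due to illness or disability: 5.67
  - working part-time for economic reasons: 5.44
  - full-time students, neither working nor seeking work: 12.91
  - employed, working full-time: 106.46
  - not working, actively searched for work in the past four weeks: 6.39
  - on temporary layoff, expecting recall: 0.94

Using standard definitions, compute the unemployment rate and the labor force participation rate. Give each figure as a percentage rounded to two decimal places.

Unemployment rate ≈ 5.22%; labor force participation rate ≈ 77.84%.

Employed = 21.23 + 5.44 + 106.46 = 133.13 million (anyone who worked, including part-time for economic reasons, counts as employed).
Unemployed = 6.39 + 0.94 = 7.33 million (jobless and actively searching, or on temporary layoff).
Labor force = 133.13 + 7.33 = 140.46 million.
Not in labor force = 21.41 + 5.67 + 12.91 = 39.99 million (those not working and not actively searching are outside the labor force).
Civilian working-age population = 140.46 + 39.99 = 180.45 million.
Unemployment rate = 7.33 / 140.46 = 5.22%.
Labor force participation rate = 140.46 / 180.45 = 77.84%.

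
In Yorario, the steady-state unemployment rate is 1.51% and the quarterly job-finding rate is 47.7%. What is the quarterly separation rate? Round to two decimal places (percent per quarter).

From u* = s/(s+f): s = u·f/(1−u).
s = 0.0151 × 47.7 / (1 − 0.0151) = 0.7203 / 0.9849 ≈ 0.73% per quarter.

Separation rate ≈ 0.73% per quarter.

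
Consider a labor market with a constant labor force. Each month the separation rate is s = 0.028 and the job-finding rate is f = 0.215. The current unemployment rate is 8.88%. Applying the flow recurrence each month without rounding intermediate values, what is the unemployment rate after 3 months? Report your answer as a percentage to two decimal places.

With a fixed labor force, u_{t+1} = u_t + s·(1−u_t) − f·u_t = u_t·(1−s−f) + s.
Here 1−s−f = 0.757 and s = 0.028.
u_1 = 0.088800 × 0.757 + 0.028 = 0.095222.
u_2 = 0.095222 × 0.757 + 0.028 = 0.100083.
u_3 = 0.100083 × 0.757 + 0.028 = 0.103763.

Unemployment rate after three months ≈ 10.38%.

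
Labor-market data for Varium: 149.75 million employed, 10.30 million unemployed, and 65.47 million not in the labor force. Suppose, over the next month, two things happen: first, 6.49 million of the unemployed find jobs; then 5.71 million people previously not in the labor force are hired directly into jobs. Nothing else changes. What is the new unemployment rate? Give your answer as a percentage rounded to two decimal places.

New unemployment rate ≈ 2.30%.

Initially, labor force = 149.75 + 10.30 = 160.05 million, so u = 10.30/160.05 = 6.44%.
After the first change, unemployed falls and employed rises by 6.49; labor force unchanged → E = 156.24, U = 3.81, labor force = 160.05 million.
After the second change, employed and labor force both rise by 5.71; unemployed unchanged → E = 161.95, U = 3.81, labor force = 165.76 million.
New unemployment rate = 3.81 / 165.76 = 2.30%.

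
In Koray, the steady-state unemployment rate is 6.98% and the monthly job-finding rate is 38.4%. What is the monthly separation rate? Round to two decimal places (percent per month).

From u* = s/(s+f): s = u·f/(1−u).
s = 0.0698 × 38.4 / (1 − 0.0698) = 2.6803 / 0.9302 ≈ 2.88% per month.

Separation rate ≈ 2.88% per month.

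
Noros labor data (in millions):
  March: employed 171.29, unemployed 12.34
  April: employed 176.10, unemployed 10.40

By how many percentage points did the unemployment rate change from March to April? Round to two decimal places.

March: labor force = 171.29 + 12.34 = 183.63; u = 12.34/183.63 = 6.72%.
April: labor force = 176.10 + 10.40 = 186.50; u = 10.40/186.50 = 5.58%.
Change = 5.58% − 6.72% = −1.14 pp.

The unemployment rate changed by −1.14 percentage points.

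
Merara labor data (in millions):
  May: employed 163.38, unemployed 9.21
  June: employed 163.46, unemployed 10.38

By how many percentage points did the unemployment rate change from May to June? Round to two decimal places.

The unemployment rate changed by +0.63 percentage points.

May: labor force = 163.38 + 9.21 = 172.59; u = 9.21/172.59 = 5.34%.
June: labor force = 163.46 + 10.38 = 173.84; u = 10.38/173.84 = 5.97%.
Change = 5.97% − 5.34% = +0.63 pp.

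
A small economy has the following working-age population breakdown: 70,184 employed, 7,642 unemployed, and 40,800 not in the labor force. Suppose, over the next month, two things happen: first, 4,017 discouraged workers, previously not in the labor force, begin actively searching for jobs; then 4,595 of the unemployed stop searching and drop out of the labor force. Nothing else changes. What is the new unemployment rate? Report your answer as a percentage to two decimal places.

Initially, labor force = 70,184 + 7,642 = 77,826, so u = 7,642/77,826 = 9.82%.
After the first change, unemployed and labor force both rise by 4,017 → E = 70,184, U = 11,659, labor force = 81,843.
After the second change, unemployed and labor force both fall by 4,595 → E = 70,184, U = 7,064, labor force = 77,248.
New unemployment rate = 7,064 / 77,248 = 9.14%.

New unemployment rate ≈ 9.14%.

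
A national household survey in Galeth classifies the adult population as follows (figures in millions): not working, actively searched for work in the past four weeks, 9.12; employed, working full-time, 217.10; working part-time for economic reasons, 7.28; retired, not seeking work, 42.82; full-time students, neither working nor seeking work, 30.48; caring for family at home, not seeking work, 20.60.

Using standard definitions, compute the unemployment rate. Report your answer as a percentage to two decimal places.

Unemployment rate ≈ 3.91%.

Employed = 217.10 + 7.28 = 224.38 million (anyone who worked, including part-time for economic reasons, counts as employed).
Unemployed = 9.12 million.
Labor force = 224.38 + 9.12 = 233.50 million.
Unemployment rate = 9.12 / 233.50 = 3.91%.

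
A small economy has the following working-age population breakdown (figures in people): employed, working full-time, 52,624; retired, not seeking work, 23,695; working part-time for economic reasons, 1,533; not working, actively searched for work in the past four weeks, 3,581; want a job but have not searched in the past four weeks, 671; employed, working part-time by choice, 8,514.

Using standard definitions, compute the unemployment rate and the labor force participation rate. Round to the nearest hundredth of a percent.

Unemployment rate ≈ 5.41%; labor force participation rate ≈ 73.11%.

Employed = 52,624 + 1,533 + 8,514 = 62,671 (anyone who worked, including part-time for economic reasons, counts as employed).
Unemployed = 3,581.
Labor force = 62,671 + 3,581 = 66,252.
Not in labor force = 23,695 + 671 = 24,366 (those not working and not actively searching are outside the labor force — including those who want a job but have given up searching).
Civilian working-age population = 66,252 + 24,366 = 90,618.
Unemployment rate = 3,581 / 66,252 = 5.41%.
Labor force participation rate = 66,252 / 90,618 = 73.11%.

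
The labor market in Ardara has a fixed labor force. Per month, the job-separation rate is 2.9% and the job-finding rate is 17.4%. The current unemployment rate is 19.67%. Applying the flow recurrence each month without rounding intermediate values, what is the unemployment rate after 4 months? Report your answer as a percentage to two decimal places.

With a fixed labor force, u_{t+1} = u_t + s·(1−u_t) − f·u_t = u_t·(1−s−f) + s.
Here 1−s−f = 0.797 and s = 0.029.
u_1 = 0.196700 × 0.797 + 0.029 = 0.185770.
u_2 = 0.185770 × 0.797 + 0.029 = 0.177059.
u_3 = 0.177059 × 0.797 + 0.029 = 0.170116.
u_4 = 0.170116 × 0.797 + 0.029 = 0.164582.

Unemployment rate after four months ≈ 16.46%.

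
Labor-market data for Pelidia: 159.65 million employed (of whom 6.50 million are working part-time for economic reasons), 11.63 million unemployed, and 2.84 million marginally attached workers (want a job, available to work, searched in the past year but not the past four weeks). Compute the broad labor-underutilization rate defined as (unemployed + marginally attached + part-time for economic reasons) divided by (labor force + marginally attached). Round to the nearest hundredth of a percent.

Broad underutilization rate ≈ 12.04%.

Labor force = 159.65 + 11.63 = 171.28 million.
Numerator = 11.63 + 2.84 + 6.50 = 20.97 million.
Denominator = 171.28 + 2.84 = 174.12 million.
Broad rate = 20.97 / 174.12 = 12.04%.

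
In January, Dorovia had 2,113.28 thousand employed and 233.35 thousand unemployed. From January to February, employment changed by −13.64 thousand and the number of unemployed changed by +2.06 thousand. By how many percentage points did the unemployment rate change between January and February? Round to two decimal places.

January: labor force = 2,113.28 + 233.35 = 2,346.63; u = 233.35/2,346.63 = 9.94%.
February: labor force = 2,099.64 + 235.41 = 2,335.05; u = 235.41/2,335.05 = 10.08%.
Change = 10.08% − 9.94% = +0.14 pp.

The unemployment rate changed by +0.14 percentage points.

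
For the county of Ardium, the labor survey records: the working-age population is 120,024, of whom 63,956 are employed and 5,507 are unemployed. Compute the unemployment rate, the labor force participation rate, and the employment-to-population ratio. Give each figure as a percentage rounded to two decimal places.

Labor force = employed + unemployed = 63,956 + 5,507 = 69,463.
Unemployment rate = 5,507 / 69,463 = 7.93%.
Labor force participation rate = 69,463 / 120,024 = 57.87%.
Employment-population ratio = 63,956 / 120,024 = 53.29%.

Unemployment rate ≈ 7.93%; labor force participation rate ≈ 57.87%; employment-population ratio ≈ 53.29%.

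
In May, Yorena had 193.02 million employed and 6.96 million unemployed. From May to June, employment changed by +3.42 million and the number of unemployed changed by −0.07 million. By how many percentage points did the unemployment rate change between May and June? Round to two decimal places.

The unemployment rate changed by −0.09 percentage points.

May: labor force = 193.02 + 6.96 = 199.98; u = 6.96/199.98 = 3.48%.
June: labor force = 196.44 + 6.89 = 203.33; u = 6.89/203.33 = 3.39%.
Change = 3.39% − 3.48% = −0.09 pp.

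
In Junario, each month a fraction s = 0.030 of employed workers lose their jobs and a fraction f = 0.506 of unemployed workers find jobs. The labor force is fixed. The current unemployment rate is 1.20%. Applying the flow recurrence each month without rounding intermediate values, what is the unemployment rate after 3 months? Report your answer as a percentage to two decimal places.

Unemployment rate after three months ≈ 5.16%.

With a fixed labor force, u_{t+1} = u_t + s·(1−u_t) − f·u_t = u_t·(1−s−f) + s.
Here 1−s−f = 0.464 and s = 0.030.
u_1 = 0.012000 × 0.464 + 0.030 = 0.035568.
u_2 = 0.035568 × 0.464 + 0.030 = 0.046504.
u_3 = 0.046504 × 0.464 + 0.030 = 0.051578.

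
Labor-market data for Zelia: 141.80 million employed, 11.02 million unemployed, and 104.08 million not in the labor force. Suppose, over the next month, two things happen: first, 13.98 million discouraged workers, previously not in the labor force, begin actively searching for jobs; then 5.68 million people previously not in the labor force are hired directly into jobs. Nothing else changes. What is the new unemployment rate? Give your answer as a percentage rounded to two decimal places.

New unemployment rate ≈ 14.49%.

Initially, labor force = 141.80 + 11.02 = 152.82 million, so u = 11.02/152.82 = 7.21%.
After the first change, unemployed and labor force both rise by 13.98 → E = 141.80, U = 25.00, labor force = 166.80 million.
After the second change, employed and labor force both rise by 5.68; unemployed unchanged → E = 147.48, U = 25.00, labor force = 172.48 million.
New unemployment rate = 25.00 / 172.48 = 14.49%.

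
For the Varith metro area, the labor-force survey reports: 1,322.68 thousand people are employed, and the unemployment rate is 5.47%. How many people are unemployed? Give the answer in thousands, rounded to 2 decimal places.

About 76.54 thousand are unemployed.

Let U be the number unemployed. The labor force is E + U, and U/(E+U) = 0.0547.
So U = 0.0547 × 1,322.68 / (1 − 0.0547) = 72.3506 / 0.9453 ≈ 76.54 thousand.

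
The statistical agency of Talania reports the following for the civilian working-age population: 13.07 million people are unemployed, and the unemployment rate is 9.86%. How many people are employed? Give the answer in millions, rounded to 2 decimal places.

About 119.49 million are employed.

Labor force = U / u = 13.07 / 0.0986 ≈ 132.56 million.
Employed = labor force − unemployed = 132.56 − 13.07 = 119.49 million.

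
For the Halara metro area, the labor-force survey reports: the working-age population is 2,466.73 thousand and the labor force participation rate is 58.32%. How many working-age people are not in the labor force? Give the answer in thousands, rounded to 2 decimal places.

Share not in the labor force = 1 − 0.5832 = 0.4168.
Not in labor force = 0.4168 × 2,466.73 ≈ 1,028.13 thousand.

About 1,028.13 thousand are not in the labor force.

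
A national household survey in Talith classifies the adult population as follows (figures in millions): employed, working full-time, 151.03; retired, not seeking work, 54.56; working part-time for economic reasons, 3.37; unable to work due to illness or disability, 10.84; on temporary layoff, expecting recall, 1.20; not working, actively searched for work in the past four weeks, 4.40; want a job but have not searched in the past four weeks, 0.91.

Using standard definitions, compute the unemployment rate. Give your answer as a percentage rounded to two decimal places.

Unemployment rate ≈ 3.50%.

Employed = 151.03 + 3.37 = 154.40 million (anyone who worked, including part-time for economic reasons, counts as employed).
Unemployed = 1.20 + 4.40 = 5.60 million (jobless and actively searching, or on temporary layoff).
Labor force = 154.40 + 5.60 = 160.00 million.
Unemployment rate = 5.60 / 160.00 = 3.50%.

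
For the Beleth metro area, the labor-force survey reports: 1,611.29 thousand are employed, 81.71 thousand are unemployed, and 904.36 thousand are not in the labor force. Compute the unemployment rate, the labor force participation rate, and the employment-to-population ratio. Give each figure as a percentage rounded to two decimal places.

Unemployment rate ≈ 4.83%; labor force participation rate ≈ 65.18%; employment-population ratio ≈ 62.04%.

Labor force = employed + unemployed = 1,611.29 + 81.71 = 1,693.00 thousand.
Working-age population = 1,693.00 + 904.36 = 2,597.36 thousand.
Unemployment rate = 81.71 / 1,693.00 = 4.83%.
Labor force participation rate = 1,693.00 / 2,597.36 = 65.18%.
Employment-population ratio = 1,611.29 / 2,597.36 = 62.04%.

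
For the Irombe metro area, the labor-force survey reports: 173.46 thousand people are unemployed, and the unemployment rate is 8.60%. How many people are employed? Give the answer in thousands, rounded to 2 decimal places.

About 1,843.52 thousand are employed.

Labor force = U / u = 173.46 / 0.0860 ≈ 2,016.98 thousand.
Employed = labor force − unemployed = 2,016.98 − 173.46 = 1,843.52 thousand.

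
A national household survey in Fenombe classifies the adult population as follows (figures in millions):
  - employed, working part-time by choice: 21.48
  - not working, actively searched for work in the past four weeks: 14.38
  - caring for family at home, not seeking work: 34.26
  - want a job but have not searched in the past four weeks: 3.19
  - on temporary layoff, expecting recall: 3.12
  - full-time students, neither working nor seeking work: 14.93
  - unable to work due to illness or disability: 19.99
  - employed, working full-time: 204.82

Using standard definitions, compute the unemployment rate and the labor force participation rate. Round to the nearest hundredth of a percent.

Employed = 21.48 + 204.82 = 226.30 million.
Unemployed = 14.38 + 3.12 = 17.50 million (jobless and actively searching, or on temporary layoff).
Labor force = 226.30 + 17.50 = 243.80 million.
Not in labor force = 34.26 + 3.19 + 14.93 + 19.99 = 72.37 million (those not working and not actively searching are outside the labor force — including those who want a job but have given up searching).
Civilian working-age population = 243.80 + 72.37 = 316.17 million.
Unemployment rate = 17.50 / 243.80 = 7.18%.
Labor force participation rate = 243.80 / 316.17 = 77.11%.

Unemployment rate ≈ 7.18%; labor force participation rate ≈ 77.11%.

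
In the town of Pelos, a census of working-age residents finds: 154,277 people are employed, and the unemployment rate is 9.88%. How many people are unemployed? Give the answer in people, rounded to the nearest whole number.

Let U be the number unemployed. The labor force is E + U, and U/(E+U) = 0.0988.
So U = 0.0988 × 154,277 / (1 − 0.0988) = 15242.57 / 0.9012 ≈ 16,914.

About 16,914 are unemployed.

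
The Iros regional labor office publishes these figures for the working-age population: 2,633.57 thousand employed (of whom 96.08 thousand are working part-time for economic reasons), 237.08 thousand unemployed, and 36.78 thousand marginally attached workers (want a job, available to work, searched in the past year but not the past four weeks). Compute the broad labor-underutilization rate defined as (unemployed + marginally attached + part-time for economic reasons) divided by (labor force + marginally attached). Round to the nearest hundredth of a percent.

Labor force = 2,633.57 + 237.08 = 2,870.65 thousand.
Numerator = 237.08 + 36.78 + 96.08 = 369.94 thousand.
Denominator = 2,870.65 + 36.78 = 2,907.43 thousand.
Broad rate = 369.94 / 2,907.43 = 12.72%.

Broad underutilization rate ≈ 12.72%.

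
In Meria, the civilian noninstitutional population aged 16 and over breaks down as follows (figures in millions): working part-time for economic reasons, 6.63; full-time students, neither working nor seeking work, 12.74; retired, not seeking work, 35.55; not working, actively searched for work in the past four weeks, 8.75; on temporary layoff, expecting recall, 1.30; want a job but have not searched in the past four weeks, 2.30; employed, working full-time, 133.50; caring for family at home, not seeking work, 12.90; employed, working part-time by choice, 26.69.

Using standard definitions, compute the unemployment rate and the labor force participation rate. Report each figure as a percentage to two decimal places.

Unemployment rate ≈ 5.68%; labor force participation rate ≈ 73.59%.

Employed = 6.63 + 133.50 + 26.69 = 166.82 million (anyone who worked, including part-time for economic reasons, counts as employed).
Unemployed = 8.75 + 1.30 = 10.05 million (jobless and actively searching, or on temporary layoff).
Labor force = 166.82 + 10.05 = 176.87 million.
Not in labor force = 12.74 + 35.55 + 2.30 + 12.90 = 63.49 million (those not working and not actively searching are outside the labor force — including those who want a job but have given up searching).
Civilian working-age population = 176.87 + 63.49 = 240.36 million.
Unemployment rate = 10.05 / 176.87 = 5.68%.
Labor force participation rate = 176.87 / 240.36 = 73.59%.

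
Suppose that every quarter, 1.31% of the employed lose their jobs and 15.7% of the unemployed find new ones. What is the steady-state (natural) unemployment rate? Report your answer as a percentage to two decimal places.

At steady state the flows balance: s·E = f·U, so U/(E+U) = s/(s+f).
u* = 1.31 / (1.31 + 15.7) = 1.31 / 17.01 = 7.70%.

Steady-state unemployment rate ≈ 7.70%.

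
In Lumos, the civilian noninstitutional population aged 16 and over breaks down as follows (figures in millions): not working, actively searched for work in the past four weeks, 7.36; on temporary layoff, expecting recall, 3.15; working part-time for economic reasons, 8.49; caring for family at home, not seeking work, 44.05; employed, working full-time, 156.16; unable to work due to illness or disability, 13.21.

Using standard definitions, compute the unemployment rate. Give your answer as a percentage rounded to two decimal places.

Employed = 8.49 + 156.16 = 164.65 million (anyone who worked, including part-time for economic reasons, counts as employed).
Unemployed = 7.36 + 3.15 = 10.51 million (jobless and actively searching, or on temporary layoff).
Labor force = 164.65 + 10.51 = 175.16 million.
Unemployment rate = 10.51 / 175.16 = 6.00%.

Unemployment rate ≈ 6.00%.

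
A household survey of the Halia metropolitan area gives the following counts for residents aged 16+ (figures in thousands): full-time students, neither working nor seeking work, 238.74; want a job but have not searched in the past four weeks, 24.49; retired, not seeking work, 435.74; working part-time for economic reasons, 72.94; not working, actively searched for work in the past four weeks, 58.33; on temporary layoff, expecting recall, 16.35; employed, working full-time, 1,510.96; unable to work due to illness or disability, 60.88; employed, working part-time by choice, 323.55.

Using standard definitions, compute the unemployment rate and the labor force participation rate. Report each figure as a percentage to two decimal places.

Employed = 72.94 + 1,510.96 + 323.55 = 1,907.45 thousand (anyone who worked, including part-time for economic reasons, counts as employed).
Unemployed = 58.33 + 16.35 = 74.68 thousand (jobless and actively searching, or on temporary layoff).
Labor force = 1,907.45 + 74.68 = 1,982.13 thousand.
Not in labor force = 238.74 + 24.49 + 435.74 + 60.88 = 759.85 thousand (those not working and not actively searching are outside the labor force — including those who want a job but have given up searching).
Civilian working-age population = 1,982.13 + 759.85 = 2,741.98 thousand.
Unemployment rate = 74.68 / 1,982.13 = 3.77%.
Labor force participation rate = 1,982.13 / 2,741.98 = 72.29%.

Unemployment rate ≈ 3.77%; labor force participation rate ≈ 72.29%.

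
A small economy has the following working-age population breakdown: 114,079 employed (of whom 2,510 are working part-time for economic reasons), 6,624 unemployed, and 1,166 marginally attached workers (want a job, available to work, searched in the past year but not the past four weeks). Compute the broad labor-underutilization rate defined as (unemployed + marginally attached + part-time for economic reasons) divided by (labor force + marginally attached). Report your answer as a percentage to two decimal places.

Labor force = 114,079 + 6,624 = 120,703.
Numerator = 6,624 + 1,166 + 2,510 = 10,300.
Denominator = 120,703 + 1,166 = 121,869.
Broad rate = 10,300 / 121,869 = 8.45%.

Broad underutilization rate ≈ 8.45%.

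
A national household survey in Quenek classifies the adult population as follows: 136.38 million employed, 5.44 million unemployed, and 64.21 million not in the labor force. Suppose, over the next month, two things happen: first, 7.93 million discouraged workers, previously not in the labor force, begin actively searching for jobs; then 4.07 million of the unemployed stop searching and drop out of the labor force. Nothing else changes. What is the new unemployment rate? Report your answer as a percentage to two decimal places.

Initially, labor force = 136.38 + 5.44 = 141.82 million, so u = 5.44/141.82 = 3.84%.
After the first change, unemployed and labor force both rise by 7.93 → E = 136.38, U = 13.37, labor force = 149.75 million.
After the second change, unemployed and labor force both fall by 4.07 → E = 136.38, U = 9.30, labor force = 145.68 million.
New unemployment rate = 9.30 / 145.68 = 6.38%.

New unemployment rate ≈ 6.38%.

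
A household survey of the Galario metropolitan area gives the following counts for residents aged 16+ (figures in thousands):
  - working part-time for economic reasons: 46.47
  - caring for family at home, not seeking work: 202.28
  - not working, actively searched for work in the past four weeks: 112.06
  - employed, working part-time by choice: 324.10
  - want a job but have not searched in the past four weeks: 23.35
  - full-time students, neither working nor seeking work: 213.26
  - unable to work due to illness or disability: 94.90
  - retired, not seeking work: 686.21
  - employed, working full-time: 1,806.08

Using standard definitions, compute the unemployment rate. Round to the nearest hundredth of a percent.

Employed = 46.47 + 324.10 + 1,806.08 = 2,176.65 thousand (anyone who worked, including part-time for economic reasons, counts as employed).
Unemployed = 112.06 thousand.
Labor force = 2,176.65 + 112.06 = 2,288.71 thousand.
Unemployment rate = 112.06 / 2,288.71 = 4.90%.

Unemployment rate ≈ 4.90%.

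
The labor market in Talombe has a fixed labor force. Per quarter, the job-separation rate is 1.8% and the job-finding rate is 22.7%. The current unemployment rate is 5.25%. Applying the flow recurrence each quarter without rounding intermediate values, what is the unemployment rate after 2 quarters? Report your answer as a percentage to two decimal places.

With a fixed labor force, u_{t+1} = u_t + s·(1−u_t) − f·u_t = u_t·(1−s−f) + s.
Here 1−s−f = 0.755 and s = 0.018.
u_1 = 0.052500 × 0.755 + 0.018 = 0.057637.
u_2 = 0.057637 × 0.755 + 0.018 = 0.061516.

Unemployment rate after two quarters ≈ 6.15%.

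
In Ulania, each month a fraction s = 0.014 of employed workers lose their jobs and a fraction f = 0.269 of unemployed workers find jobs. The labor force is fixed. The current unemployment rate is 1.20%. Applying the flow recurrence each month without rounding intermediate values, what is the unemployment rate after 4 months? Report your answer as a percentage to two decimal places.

Unemployment rate after four months ≈ 3.96%.

With a fixed labor force, u_{t+1} = u_t + s·(1−u_t) − f·u_t = u_t·(1−s−f) + s.
Here 1−s−f = 0.717 and s = 0.014.
u_1 = 0.012000 × 0.717 + 0.014 = 0.022604.
u_2 = 0.022604 × 0.717 + 0.014 = 0.030207.
u_3 = 0.030207 × 0.717 + 0.014 = 0.035658.
u_4 = 0.035658 × 0.717 + 0.014 = 0.039567.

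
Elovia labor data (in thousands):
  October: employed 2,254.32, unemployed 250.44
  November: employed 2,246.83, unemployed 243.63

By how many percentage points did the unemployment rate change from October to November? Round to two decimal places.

The unemployment rate changed by −0.22 percentage points.

October: labor force = 2,254.32 + 250.44 = 2,504.76; u = 250.44/2,504.76 = 10.00%.
November: labor force = 2,246.83 + 243.63 = 2,490.46; u = 243.63/2,490.46 = 9.78%.
Change = 9.78% − 10.00% = −0.22 pp.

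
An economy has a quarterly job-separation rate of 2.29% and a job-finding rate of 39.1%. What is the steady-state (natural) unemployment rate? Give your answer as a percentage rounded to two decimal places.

At steady state the flows balance: s·E = f·U, so U/(E+U) = s/(s+f).
u* = 2.29 / (2.29 + 39.1) = 2.29 / 41.39 = 5.53%.

Steady-state unemployment rate ≈ 5.53%.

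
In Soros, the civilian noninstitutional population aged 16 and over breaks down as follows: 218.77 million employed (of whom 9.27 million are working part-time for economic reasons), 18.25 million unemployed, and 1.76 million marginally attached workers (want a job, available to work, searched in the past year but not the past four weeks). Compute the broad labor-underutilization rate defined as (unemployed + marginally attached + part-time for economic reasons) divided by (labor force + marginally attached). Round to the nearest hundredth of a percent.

Broad underutilization rate ≈ 12.26%.

Labor force = 218.77 + 18.25 = 237.02 million.
Numerator = 18.25 + 1.76 + 9.27 = 29.28 million.
Denominator = 237.02 + 1.76 = 238.78 million.
Broad rate = 29.28 / 238.78 = 12.26%.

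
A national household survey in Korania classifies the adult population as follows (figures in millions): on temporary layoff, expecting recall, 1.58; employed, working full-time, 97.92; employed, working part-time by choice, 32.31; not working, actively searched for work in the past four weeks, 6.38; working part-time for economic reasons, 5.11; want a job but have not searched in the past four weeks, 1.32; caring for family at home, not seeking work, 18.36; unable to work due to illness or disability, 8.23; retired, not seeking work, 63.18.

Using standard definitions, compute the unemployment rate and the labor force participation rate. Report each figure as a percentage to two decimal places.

Employed = 97.92 + 32.31 + 5.11 = 135.34 million (anyone who worked, including part-time for economic reasons, counts as employed).
Unemployed = 1.58 + 6.38 = 7.96 million (jobless and actively searching, or on temporary layoff).
Labor force = 135.34 + 7.96 = 143.30 million.
Not in labor force = 1.32 + 18.36 + 8.23 + 63.18 = 91.09 million (those not working and not actively searching are outside the labor force — including those who want a job but have given up searching).
Civilian working-age population = 143.30 + 91.09 = 234.39 million.
Unemployment rate = 7.96 / 143.30 = 5.55%.
Labor force participation rate = 143.30 / 234.39 = 61.14%.

Unemployment rate ≈ 5.55%; labor force participation rate ≈ 61.14%.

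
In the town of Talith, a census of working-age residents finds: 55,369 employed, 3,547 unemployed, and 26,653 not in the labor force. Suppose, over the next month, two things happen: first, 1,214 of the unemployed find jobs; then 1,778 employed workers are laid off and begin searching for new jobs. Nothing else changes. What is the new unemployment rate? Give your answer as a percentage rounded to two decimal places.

New unemployment rate ≈ 6.98%.

Initially, labor force = 55,369 + 3,547 = 58,916, so u = 3,547/58,916 = 6.02%.
After the first change, unemployed falls and employed rises by 1,214; labor force unchanged → E = 56,583, U = 2,333, labor force = 58,916.
After the second change, employed falls and unemployed rises by 1,778; labor force unchanged → E = 54,805, U = 4,111, labor force = 58,916.
New unemployment rate = 4,111 / 58,916 = 6.98%.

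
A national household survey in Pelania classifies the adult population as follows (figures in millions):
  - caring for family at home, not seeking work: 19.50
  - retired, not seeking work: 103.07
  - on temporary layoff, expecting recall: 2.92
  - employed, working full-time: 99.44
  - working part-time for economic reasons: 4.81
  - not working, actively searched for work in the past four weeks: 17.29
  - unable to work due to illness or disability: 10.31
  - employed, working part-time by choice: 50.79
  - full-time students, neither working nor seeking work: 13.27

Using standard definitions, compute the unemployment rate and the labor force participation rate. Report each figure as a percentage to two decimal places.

Unemployment rate ≈ 11.53%; labor force participation rate ≈ 54.53%.

Employed = 99.44 + 4.81 + 50.79 = 155.04 million (anyone who worked, including part-time for economic reasons, counts as employed).
Unemployed = 2.92 + 17.29 = 20.21 million (jobless and actively searching, or on temporary layoff).
Labor force = 155.04 + 20.21 = 175.25 million.
Not in labor force = 19.50 + 103.07 + 10.31 + 13.27 = 146.15 million (those not working and not actively searching are outside the labor force).
Civilian working-age population = 175.25 + 146.15 = 321.40 million.
Unemployment rate = 20.21 / 175.25 = 11.53%.
Labor force participation rate = 175.25 / 321.40 = 54.53%.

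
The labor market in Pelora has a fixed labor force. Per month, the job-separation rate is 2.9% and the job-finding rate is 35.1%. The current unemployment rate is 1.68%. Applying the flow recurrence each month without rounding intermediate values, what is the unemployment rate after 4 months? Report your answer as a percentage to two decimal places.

Unemployment rate after four months ≈ 6.75%.

With a fixed labor force, u_{t+1} = u_t + s·(1−u_t) − f·u_t = u_t·(1−s−f) + s.
Here 1−s−f = 0.620 and s = 0.029.
u_1 = 0.016800 × 0.620 + 0.029 = 0.039416.
u_2 = 0.039416 × 0.620 + 0.029 = 0.053438.
u_3 = 0.053438 × 0.620 + 0.029 = 0.062132.
u_4 = 0.062132 × 0.620 + 0.029 = 0.067522.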